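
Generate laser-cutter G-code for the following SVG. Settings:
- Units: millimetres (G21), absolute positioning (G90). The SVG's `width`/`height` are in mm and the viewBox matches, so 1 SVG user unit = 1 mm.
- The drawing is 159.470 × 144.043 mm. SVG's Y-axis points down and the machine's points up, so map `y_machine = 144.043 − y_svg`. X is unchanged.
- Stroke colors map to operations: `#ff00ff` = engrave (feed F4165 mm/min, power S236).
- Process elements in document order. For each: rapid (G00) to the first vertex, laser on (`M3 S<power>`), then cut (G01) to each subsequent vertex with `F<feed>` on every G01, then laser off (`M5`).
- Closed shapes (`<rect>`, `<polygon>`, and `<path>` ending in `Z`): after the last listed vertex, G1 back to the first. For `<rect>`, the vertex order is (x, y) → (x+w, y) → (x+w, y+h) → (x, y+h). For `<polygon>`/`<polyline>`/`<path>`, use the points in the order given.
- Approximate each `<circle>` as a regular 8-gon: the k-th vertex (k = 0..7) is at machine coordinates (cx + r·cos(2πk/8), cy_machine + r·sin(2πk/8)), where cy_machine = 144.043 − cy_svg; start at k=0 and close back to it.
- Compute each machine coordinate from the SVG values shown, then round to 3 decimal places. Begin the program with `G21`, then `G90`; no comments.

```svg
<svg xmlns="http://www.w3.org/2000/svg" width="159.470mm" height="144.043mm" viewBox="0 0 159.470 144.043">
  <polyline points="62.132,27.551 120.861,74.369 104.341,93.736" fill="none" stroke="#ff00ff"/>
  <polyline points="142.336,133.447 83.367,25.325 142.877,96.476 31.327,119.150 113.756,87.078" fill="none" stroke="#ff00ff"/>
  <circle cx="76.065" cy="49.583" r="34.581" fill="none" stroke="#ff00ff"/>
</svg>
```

G21
G90
G00 X62.132 Y116.492
M3 S236
G01 X120.861 Y69.674 F4165
G01 X104.341 Y50.307 F4165
M5
G00 X142.336 Y10.596
M3 S236
G01 X83.367 Y118.718 F4165
G01 X142.877 Y47.567 F4165
G01 X31.327 Y24.893 F4165
G01 X113.756 Y56.965 F4165
M5
G00 X110.646 Y94.460
M3 S236
G01 X100.517 Y118.912 F4165
G01 X76.065 Y129.041 F4165
G01 X51.613 Y118.912 F4165
G01 X41.484 Y94.460 F4165
G01 X51.613 Y70.008 F4165
G01 X76.065 Y59.879 F4165
G01 X100.517 Y70.008 F4165
G01 X110.646 Y94.460 F4165
M5

1 u = 1 mm; y_m = 144.043 − y.

[1] `<polyline>` open polyline, #ff00ff→engrave S236 F4165: (62.132,116.492) → (120.861,69.674) → (104.341,50.307)

[2] `<polyline>` open polyline, #ff00ff→engrave S236 F4165: (142.336,10.596) → (83.367,118.718) → (142.877,47.567) → (31.327,24.893) → (113.756,56.965)

[3] `<circle>` circle, #ff00ff→engrave S236 F4165: (110.646,94.460) → (100.517,118.912) → (76.065,129.041) → (51.613,118.912) → (41.484,94.460) → (51.613,70.008) → (76.065,59.879) → (100.517,70.008) → (110.646,94.460) (closed)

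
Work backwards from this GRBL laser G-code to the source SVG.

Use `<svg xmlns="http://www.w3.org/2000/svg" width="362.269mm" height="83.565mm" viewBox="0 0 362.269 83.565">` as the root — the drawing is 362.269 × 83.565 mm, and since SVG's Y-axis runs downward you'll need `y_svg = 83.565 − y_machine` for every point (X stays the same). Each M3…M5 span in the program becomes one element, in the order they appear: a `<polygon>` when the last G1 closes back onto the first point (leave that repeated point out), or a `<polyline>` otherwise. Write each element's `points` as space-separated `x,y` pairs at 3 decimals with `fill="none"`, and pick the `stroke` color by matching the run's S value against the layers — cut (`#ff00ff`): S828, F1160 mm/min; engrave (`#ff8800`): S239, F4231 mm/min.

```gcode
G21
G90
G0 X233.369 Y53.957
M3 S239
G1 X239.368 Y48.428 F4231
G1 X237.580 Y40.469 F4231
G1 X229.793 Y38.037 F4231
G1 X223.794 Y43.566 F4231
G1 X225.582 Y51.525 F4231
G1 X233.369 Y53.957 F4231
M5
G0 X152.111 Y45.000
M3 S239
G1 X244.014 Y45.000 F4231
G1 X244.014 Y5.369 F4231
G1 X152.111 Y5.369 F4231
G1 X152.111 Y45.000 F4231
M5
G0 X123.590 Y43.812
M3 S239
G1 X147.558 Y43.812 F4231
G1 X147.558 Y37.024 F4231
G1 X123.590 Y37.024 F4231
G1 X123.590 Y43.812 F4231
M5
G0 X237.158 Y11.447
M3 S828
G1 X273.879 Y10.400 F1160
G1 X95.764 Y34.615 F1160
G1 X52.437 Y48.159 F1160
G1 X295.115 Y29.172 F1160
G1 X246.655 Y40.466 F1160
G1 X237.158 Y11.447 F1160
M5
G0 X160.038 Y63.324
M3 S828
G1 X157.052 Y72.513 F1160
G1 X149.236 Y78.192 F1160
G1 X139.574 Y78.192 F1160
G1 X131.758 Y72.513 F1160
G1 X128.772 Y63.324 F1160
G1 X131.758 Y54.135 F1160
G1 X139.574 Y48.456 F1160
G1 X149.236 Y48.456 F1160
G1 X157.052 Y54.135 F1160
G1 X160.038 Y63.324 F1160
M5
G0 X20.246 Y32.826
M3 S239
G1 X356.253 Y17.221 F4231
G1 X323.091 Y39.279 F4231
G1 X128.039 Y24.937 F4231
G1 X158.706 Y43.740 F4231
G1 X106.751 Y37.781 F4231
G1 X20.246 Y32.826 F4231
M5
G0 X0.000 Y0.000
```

Machine Y-up, SVG Y-down with viewBox height 83.565, so y_svg = 83.565 − y_machine; X carries over.

Run 1: the run's S239 means `#ff8800` (engrave). The run returns to its start, so emit a `<polygon>` with points (Y-flipped): 233.369,29.608 239.368,35.137 237.580,43.096 229.793,45.528 223.794,39.999 225.582,32.040.

Run 2: the run's S239 means `#ff8800` (engrave). The run returns to its start, so emit a `<polygon>` with points (Y-flipped): 152.111,38.565 244.014,38.565 244.014,78.196 152.111,78.196.

Run 3: S239 ⇒ engrave layer `#ff8800`. The run returns to its start, so emit a `<polygon>` with points (Y-flipped): 123.590,39.753 147.558,39.753 147.558,46.541 123.590,46.541.

Run 4: power S828 maps to stroke `#ff00ff` (cut). The run returns to its start, so emit a `<polygon>` with points (Y-flipped): 237.158,72.118 273.879,73.165 95.764,48.950 52.437,35.406 295.115,54.393 246.655,43.099.

Run 5: the run's S828 means `#ff00ff` (cut). The run returns to its start, so emit a `<polygon>` with points (Y-flipped): 160.038,20.241 157.052,11.052 149.236,5.373 139.574,5.373 131.758,11.052 128.772,20.241 131.758,29.430 139.574,35.109 149.236,35.109 157.052,29.430.

Run 6: the run's S239 means `#ff8800` (engrave). The run returns to its start, so emit a `<polygon>` with points (Y-flipped): 20.246,50.739 356.253,66.344 323.091,44.286 128.039,58.628 158.706,39.825 106.751,45.784.

<svg xmlns="http://www.w3.org/2000/svg" width="362.269mm" height="83.565mm" viewBox="0 0 362.269 83.565">
  <polygon points="233.369,29.608 239.368,35.137 237.580,43.096 229.793,45.528 223.794,39.999 225.582,32.040" fill="none" stroke="#ff8800"/>
  <polygon points="152.111,38.565 244.014,38.565 244.014,78.196 152.111,78.196" fill="none" stroke="#ff8800"/>
  <polygon points="123.590,39.753 147.558,39.753 147.558,46.541 123.590,46.541" fill="none" stroke="#ff8800"/>
  <polygon points="237.158,72.118 273.879,73.165 95.764,48.950 52.437,35.406 295.115,54.393 246.655,43.099" fill="none" stroke="#ff00ff"/>
  <polygon points="160.038,20.241 157.052,11.052 149.236,5.373 139.574,5.373 131.758,11.052 128.772,20.241 131.758,29.430 139.574,35.109 149.236,35.109 157.052,29.430" fill="none" stroke="#ff00ff"/>
  <polygon points="20.246,50.739 356.253,66.344 323.091,44.286 128.039,58.628 158.706,39.825 106.751,45.784" fill="none" stroke="#ff8800"/>
</svg>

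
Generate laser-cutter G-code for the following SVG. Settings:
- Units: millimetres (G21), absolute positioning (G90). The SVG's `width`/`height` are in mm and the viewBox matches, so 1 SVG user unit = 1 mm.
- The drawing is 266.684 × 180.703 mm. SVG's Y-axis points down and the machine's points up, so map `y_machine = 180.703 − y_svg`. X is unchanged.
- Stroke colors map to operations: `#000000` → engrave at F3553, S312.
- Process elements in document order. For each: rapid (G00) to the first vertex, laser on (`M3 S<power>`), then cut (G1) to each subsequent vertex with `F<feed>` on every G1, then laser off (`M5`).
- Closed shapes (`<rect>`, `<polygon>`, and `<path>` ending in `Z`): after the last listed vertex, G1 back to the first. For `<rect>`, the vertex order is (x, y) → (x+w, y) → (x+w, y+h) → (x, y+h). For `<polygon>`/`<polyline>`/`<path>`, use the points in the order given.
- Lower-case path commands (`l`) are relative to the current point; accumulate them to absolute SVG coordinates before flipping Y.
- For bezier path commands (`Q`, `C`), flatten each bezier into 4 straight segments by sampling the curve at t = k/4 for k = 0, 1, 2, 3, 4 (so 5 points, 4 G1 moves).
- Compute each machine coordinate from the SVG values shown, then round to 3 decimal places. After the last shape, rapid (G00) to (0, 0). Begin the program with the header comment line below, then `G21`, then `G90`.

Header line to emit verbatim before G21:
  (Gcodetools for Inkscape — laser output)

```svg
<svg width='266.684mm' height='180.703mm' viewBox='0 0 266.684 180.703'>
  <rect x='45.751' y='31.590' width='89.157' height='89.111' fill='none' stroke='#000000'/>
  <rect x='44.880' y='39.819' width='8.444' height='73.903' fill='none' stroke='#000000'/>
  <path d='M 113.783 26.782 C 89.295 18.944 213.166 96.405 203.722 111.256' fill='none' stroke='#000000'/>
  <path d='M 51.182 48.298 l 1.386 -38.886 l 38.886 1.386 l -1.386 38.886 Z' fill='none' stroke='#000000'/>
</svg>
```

Since the viewBox matches the mm dimensions, user units are millimetres directly. The only transform is the Y-flip y_m = 180.703 − y_svg.

Shape 1 is a rectangle drawn with `<rect>`. Its stroke #000000 means engrave at S312, F3553. After flipping Y the toolpath is (45.751,149.113) → (134.908,149.113) → (134.908,60.002) → (45.751,60.002) → (45.751,149.113), returning to the start.

Shape 2 is a rectangle drawn with `<rect>`. Its stroke #000000 means engrave at S312, F3553. After flipping Y the toolpath is (44.880,140.884) → (53.324,140.884) → (53.324,66.981) → (44.880,66.981) → (44.880,140.884), returning to the start.

Shape 3 is a cubic bezier drawn with `<path>`. Its stroke #000000 means engrave at S312, F3553. After flipping Y the toolpath is (113.783,153.921) → (118.833,146.117) → (153.111,120.192) → (190.210,90.014) → (203.722,69.447).

Shape 4 is a regular polygon drawn with `<path>`. Its stroke #000000 means engrave at S312, F3553. After flipping Y the toolpath is (51.182,132.405) → (52.568,171.291) → (91.454,169.905) → (90.068,131.019) → (51.182,132.405), returning to the start.

(Gcodetools for Inkscape — laser output)
G21
G90
G00 X45.751 Y149.113
M3 S312
G1 X134.908 Y149.113 F3553
G1 X134.908 Y60.002 F3553
G1 X45.751 Y60.002 F3553
G1 X45.751 Y149.113 F3553
M5
G00 X44.880 Y140.884
M3 S312
G1 X53.324 Y140.884 F3553
G1 X53.324 Y66.981 F3553
G1 X44.880 Y66.981 F3553
G1 X44.880 Y140.884 F3553
M5
G00 X113.783 Y153.921
M3 S312
G1 X118.833 Y146.117 F3553
G1 X153.111 Y120.192 F3553
G1 X190.210 Y90.014 F3553
G1 X203.722 Y69.447 F3553
M5
G00 X51.182 Y132.405
M3 S312
G1 X52.568 Y171.291 F3553
G1 X91.454 Y169.905 F3553
G1 X90.068 Y131.019 F3553
G1 X51.182 Y132.405 F3553
M5
G00 X0.000 Y0.000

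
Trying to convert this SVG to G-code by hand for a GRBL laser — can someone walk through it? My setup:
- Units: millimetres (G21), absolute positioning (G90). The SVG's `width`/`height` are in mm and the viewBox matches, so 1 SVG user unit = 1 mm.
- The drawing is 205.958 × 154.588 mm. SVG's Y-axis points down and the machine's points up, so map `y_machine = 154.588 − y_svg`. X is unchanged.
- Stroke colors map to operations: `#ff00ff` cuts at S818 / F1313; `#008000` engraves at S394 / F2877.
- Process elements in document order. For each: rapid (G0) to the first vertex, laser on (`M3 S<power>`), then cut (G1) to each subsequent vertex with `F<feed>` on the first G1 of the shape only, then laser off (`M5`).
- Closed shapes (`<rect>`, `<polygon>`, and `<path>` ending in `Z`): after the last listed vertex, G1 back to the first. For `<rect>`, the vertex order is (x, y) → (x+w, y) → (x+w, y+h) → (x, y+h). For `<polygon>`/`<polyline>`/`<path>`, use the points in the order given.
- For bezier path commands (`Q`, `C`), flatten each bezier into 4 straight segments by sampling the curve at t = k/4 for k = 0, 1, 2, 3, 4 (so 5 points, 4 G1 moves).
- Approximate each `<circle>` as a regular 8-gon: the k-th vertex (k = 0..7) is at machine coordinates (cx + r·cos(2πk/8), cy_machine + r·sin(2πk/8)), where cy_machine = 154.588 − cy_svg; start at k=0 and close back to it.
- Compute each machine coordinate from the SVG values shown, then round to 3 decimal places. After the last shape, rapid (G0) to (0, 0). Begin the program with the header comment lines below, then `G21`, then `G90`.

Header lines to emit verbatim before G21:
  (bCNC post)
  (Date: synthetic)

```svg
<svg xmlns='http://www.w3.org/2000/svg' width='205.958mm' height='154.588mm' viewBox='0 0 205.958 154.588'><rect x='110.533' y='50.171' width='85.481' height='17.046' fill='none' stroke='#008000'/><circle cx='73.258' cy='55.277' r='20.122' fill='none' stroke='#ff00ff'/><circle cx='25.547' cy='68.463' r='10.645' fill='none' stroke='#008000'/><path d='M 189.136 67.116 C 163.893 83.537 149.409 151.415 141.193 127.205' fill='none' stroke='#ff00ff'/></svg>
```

1 u = 1 mm; y_m = 154.588 − y.

[1] `<rect>` rectangle, #008000→engrave S394 F2877: (110.533,104.417) → (196.014,104.417) → (196.014,87.371) → (110.533,87.371) → (110.533,104.417) (closed)

[2] `<circle>` circle, #ff00ff→cut S818 F1313: (93.380,99.311) → (87.486,113.539) → (73.258,119.433) → (59.030,113.539) → (53.136,99.311) → (59.030,85.083) → (73.258,79.189) → (87.486,85.083) → (93.380,99.311) (closed)

[3] `<circle>` circle, #008000→engrave S394 F2877: (36.192,86.125) → (33.074,93.652) → (25.547,96.770) → (18.020,93.652) → (14.902,86.125) → (18.020,78.598) → (25.547,75.480) → (33.074,78.598) → (36.192,86.125) (closed)

[4] `<path>` cubic bezier, #ff00ff→cut S818 F1313: (189.136,87.472) → (172.151,67.751) → (158.779,42.191) → (148.600,24.249) → (141.193,27.383)

(bCNC post)
(Date: synthetic)
G21
G90
G0 X110.533 Y104.417
M3 S394
G1 X196.014 Y104.417 F2877
G1 X196.014 Y87.371
G1 X110.533 Y87.371
G1 X110.533 Y104.417
M5
G0 X93.380 Y99.311
M3 S818
G1 X87.486 Y113.539 F1313
G1 X73.258 Y119.433
G1 X59.030 Y113.539
G1 X53.136 Y99.311
G1 X59.030 Y85.083
G1 X73.258 Y79.189
G1 X87.486 Y85.083
G1 X93.380 Y99.311
M5
G0 X36.192 Y86.125
M3 S394
G1 X33.074 Y93.652 F2877
G1 X25.547 Y96.770
G1 X18.020 Y93.652
G1 X14.902 Y86.125
G1 X18.020 Y78.598
G1 X25.547 Y75.480
G1 X33.074 Y78.598
G1 X36.192 Y86.125
M5
G0 X189.136 Y87.472
M3 S818
G1 X172.151 Y67.751 F1313
G1 X158.779 Y42.191
G1 X148.600 Y24.249
G1 X141.193 Y27.383
M5
G0 X0.000 Y0.000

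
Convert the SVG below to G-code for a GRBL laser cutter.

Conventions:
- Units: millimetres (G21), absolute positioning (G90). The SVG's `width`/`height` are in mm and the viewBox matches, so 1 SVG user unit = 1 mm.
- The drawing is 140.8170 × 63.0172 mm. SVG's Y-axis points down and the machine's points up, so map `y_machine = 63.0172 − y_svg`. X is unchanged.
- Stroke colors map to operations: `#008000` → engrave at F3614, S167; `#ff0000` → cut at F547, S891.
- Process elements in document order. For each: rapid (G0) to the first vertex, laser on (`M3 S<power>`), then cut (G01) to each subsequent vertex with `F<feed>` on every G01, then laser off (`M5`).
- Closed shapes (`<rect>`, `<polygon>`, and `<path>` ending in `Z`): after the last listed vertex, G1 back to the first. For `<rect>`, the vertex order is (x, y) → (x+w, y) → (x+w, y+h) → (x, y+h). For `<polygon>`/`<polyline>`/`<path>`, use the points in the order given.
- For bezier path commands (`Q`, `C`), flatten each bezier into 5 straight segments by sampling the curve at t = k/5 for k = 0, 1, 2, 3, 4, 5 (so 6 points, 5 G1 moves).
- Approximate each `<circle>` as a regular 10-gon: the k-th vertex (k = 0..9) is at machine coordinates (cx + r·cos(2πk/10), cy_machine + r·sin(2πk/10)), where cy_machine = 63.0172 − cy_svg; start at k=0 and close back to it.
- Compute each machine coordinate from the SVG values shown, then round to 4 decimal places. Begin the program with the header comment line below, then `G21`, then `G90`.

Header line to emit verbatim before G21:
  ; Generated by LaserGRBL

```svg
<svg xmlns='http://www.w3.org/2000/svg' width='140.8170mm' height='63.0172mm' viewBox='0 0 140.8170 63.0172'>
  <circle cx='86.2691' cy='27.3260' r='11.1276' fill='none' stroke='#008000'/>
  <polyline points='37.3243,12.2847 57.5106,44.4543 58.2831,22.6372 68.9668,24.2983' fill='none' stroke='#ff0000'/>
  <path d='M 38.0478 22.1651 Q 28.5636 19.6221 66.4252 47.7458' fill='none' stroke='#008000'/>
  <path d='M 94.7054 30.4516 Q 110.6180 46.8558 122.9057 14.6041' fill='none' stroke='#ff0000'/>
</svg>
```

1 u = 1 mm; y_m = 63.0172 − y.

[1] `<circle>` circle, #008000→engrave S167 F3614: (97.3967,35.6912) → (95.2715,42.2318) → (89.7077,46.2742) → (82.8305,46.2742) → (77.2667,42.2318) → (75.1415,35.6912) → (77.2667,29.1506) → (82.8305,25.1082) → (89.7077,25.1082) → (95.2715,29.1506) → (97.3967,35.6912) (closed)

[2] `<polyline>` open polyline, #ff0000→cut S891 F547: (37.3243,50.7325) → (57.5106,18.5629) → (58.2831,40.3800) → (68.9668,38.7189)

[3] `<path>` quadratic bezier, #008000→engrave S167 F3614: (38.0478,40.8521) → (36.1480,40.6426) → (38.0358,37.9798) → (43.7112,32.8637) → (53.1744,25.2942) → (66.4252,15.2714)

[4] `<path>` quadratic bezier, #ff0000→cut S891 F547: (94.7054,32.5656) → (100.9254,27.9502) → (106.8555,27.2272) → (112.4956,30.3967) → (117.8456,37.4587) → (122.9057,48.4131)

; Generated by LaserGRBL
G21
G90
G0 X97.3967 Y35.6912
M3 S167
G01 X95.2715 Y42.2318 F3614
G01 X89.7077 Y46.2742 F3614
G01 X82.8305 Y46.2742 F3614
G01 X77.2667 Y42.2318 F3614
G01 X75.1415 Y35.6912 F3614
G01 X77.2667 Y29.1506 F3614
G01 X82.8305 Y25.1082 F3614
G01 X89.7077 Y25.1082 F3614
G01 X95.2715 Y29.1506 F3614
G01 X97.3967 Y35.6912 F3614
M5
G0 X37.3243 Y50.7325
M3 S891
G01 X57.5106 Y18.5629 F547
G01 X58.2831 Y40.3800 F547
G01 X68.9668 Y38.7189 F547
M5
G0 X38.0478 Y40.8521
M3 S167
G01 X36.1480 Y40.6426 F3614
G01 X38.0358 Y37.9798 F3614
G01 X43.7112 Y32.8637 F3614
G01 X53.1744 Y25.2942 F3614
G01 X66.4252 Y15.2714 F3614
M5
G0 X94.7054 Y32.5656
M3 S891
G01 X100.9254 Y27.9502 F547
G01 X106.8555 Y27.2272 F547
G01 X112.4956 Y30.3967 F547
G01 X117.8456 Y37.4587 F547
G01 X122.9057 Y48.4131 F547
M5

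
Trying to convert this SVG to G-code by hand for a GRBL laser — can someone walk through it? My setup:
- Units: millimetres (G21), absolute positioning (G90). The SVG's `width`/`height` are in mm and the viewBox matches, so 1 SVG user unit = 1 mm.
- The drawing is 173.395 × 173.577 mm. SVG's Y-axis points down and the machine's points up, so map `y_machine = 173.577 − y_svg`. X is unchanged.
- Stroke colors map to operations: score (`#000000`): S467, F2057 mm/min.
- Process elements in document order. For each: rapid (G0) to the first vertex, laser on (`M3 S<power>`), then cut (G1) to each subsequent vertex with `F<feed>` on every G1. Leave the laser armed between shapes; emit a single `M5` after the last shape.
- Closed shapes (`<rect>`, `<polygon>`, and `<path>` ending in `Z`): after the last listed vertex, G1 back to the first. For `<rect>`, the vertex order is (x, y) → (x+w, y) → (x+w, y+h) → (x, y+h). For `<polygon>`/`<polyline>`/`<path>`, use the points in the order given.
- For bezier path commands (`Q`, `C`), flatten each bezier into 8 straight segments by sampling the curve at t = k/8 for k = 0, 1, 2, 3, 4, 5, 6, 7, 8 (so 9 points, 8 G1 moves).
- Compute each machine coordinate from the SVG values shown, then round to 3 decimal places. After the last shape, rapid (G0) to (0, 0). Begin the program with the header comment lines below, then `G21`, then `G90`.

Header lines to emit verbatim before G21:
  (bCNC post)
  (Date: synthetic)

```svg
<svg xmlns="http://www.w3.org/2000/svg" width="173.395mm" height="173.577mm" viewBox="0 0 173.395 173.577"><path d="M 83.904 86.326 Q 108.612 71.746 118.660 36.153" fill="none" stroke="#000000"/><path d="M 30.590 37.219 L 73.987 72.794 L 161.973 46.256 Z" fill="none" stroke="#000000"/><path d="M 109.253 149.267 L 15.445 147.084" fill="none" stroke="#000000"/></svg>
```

viewBox `0 0 173.395 173.577` with mm width/height → 1 unit = 1 mm. Flip: y_m = 173.577 − y_svg.

**Shape 1** — `<path>` quadratic bezier, stroke `#000000` → score (S467, F2057). Control points (SVG): P0=(83.904,86.326), P1=(108.612,71.746), P2=(118.660,36.153); sampled at t=k/8. Machine vertices: (83.904,87.251) → (89.852,91.224) → (95.342,95.854) → (100.373,101.141) → (104.947,107.084) → (109.062,113.684) → (112.720,120.941) → (115.919,128.854) → (118.660,137.424). Open path.

**Shape 2** — `<path>` closed polygon, stroke `#000000` → score (S467, F2057). Machine vertices: (30.590,136.358) → (73.987,100.783) → (161.973,127.321) → (30.590,136.358). Closed: final G1 returns to the first vertex.

**Shape 3** — `<path>` line segment, stroke `#000000` → score (S467, F2057). Machine vertices: (109.253,24.310) → (15.445,26.493). Open path.

(bCNC post)
(Date: synthetic)
G21
G90
G0 X83.904 Y87.251
M3 S467
G1 X89.852 Y91.224 F2057
G1 X95.342 Y95.854 F2057
G1 X100.373 Y101.141 F2057
G1 X104.947 Y107.084 F2057
G1 X109.062 Y113.684 F2057
G1 X112.720 Y120.941 F2057
G1 X115.919 Y128.854 F2057
G1 X118.660 Y137.424 F2057
G0 X30.590 Y136.358
M3 S467
G1 X73.987 Y100.783 F2057
G1 X161.973 Y127.321 F2057
G1 X30.590 Y136.358 F2057
G0 X109.253 Y24.310
M3 S467
G1 X15.445 Y26.493 F2057
M5
G0 X0.000 Y0.000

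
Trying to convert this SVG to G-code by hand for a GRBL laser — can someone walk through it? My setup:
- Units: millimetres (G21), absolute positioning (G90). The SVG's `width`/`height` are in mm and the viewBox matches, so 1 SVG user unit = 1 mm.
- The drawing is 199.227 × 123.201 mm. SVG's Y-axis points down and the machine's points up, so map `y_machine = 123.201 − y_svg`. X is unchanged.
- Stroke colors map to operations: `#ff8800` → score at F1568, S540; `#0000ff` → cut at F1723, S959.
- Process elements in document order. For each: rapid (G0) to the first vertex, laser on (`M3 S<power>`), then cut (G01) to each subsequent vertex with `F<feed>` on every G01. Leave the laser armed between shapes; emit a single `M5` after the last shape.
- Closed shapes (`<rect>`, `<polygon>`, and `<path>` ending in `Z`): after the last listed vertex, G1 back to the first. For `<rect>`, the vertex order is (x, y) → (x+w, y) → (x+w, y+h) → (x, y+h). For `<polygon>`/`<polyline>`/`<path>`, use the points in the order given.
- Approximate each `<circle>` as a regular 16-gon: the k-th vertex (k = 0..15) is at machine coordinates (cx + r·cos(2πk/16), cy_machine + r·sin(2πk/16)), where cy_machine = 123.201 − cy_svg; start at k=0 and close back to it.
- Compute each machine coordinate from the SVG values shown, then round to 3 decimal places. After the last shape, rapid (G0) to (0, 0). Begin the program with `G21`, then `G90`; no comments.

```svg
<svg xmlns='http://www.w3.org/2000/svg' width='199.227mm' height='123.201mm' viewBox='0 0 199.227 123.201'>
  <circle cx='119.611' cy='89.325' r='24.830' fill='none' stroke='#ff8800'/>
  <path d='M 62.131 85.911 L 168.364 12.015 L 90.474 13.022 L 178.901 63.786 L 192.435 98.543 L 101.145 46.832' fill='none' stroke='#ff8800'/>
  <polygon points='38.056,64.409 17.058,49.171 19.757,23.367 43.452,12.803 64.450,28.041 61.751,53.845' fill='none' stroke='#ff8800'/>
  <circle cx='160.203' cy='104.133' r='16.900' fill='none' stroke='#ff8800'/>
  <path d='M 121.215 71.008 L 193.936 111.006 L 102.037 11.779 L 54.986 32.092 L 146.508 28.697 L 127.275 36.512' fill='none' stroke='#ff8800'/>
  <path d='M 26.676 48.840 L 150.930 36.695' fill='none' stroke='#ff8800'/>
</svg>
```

G21
G90
G0 X144.441 Y33.876
M3 S540
G01 X142.551 Y43.378 F1568
G01 X137.168 Y51.433 F1568
G01 X129.113 Y56.816 F1568
G01 X119.611 Y58.706 F1568
G01 X110.109 Y56.816 F1568
G01 X102.054 Y51.433 F1568
G01 X96.671 Y43.378 F1568
G01 X94.781 Y33.876 F1568
G01 X96.671 Y24.374 F1568
G01 X102.054 Y16.319 F1568
G01 X110.109 Y10.936 F1568
G01 X119.611 Y9.046 F1568
G01 X129.113 Y10.936 F1568
G01 X137.168 Y16.319 F1568
G01 X142.551 Y24.374 F1568
G01 X144.441 Y33.876 F1568
G0 X62.131 Y37.290
M3 S540
G01 X168.364 Y111.186 F1568
G01 X90.474 Y110.179 F1568
G01 X178.901 Y59.415 F1568
G01 X192.435 Y24.658 F1568
G01 X101.145 Y76.369 F1568
G0 X38.056 Y58.792
M3 S540
G01 X17.058 Y74.030 F1568
G01 X19.757 Y99.834 F1568
G01 X43.452 Y110.398 F1568
G01 X64.450 Y95.160 F1568
G01 X61.751 Y69.356 F1568
G01 X38.056 Y58.792 F1568
G0 X177.103 Y19.068
M3 S540
G01 X175.817 Y25.535 F1568
G01 X172.153 Y31.018 F1568
G01 X166.670 Y34.682 F1568
G01 X160.203 Y35.968 F1568
G01 X153.736 Y34.682 F1568
G01 X148.253 Y31.018 F1568
G01 X144.589 Y25.535 F1568
G01 X143.303 Y19.068 F1568
G01 X144.589 Y12.601 F1568
G01 X148.253 Y7.118 F1568
G01 X153.736 Y3.454 F1568
G01 X160.203 Y2.168 F1568
G01 X166.670 Y3.454 F1568
G01 X172.153 Y7.118 F1568
G01 X175.817 Y12.601 F1568
G01 X177.103 Y19.068 F1568
G0 X121.215 Y52.193
M3 S540
G01 X193.936 Y12.195 F1568
G01 X102.037 Y111.422 F1568
G01 X54.986 Y91.109 F1568
G01 X146.508 Y94.504 F1568
G01 X127.275 Y86.689 F1568
G0 X26.676 Y74.361
M3 S540
G01 X150.930 Y86.506 F1568
M5
G0 X0.000 Y0.000

viewBox `0 0 199.227 123.201` with mm width/height → 1 unit = 1 mm. Flip: y_m = 123.201 − y_svg.

**Shape 1** — `<circle>` circle, stroke `#ff8800` → score (S540, F1568). Machine vertices: (144.441,33.876) → (142.551,43.378) → (137.168,51.433) → (129.113,56.816) → (119.611,58.706) → (110.109,56.816) → (102.054,51.433) → (96.671,43.378) → (94.781,33.876) → (96.671,24.374) → (102.054,16.319) → (110.109,10.936) → (119.611,9.046) → (129.113,10.936) → (137.168,16.319) → (142.551,24.374) → (144.441,33.876). Closed: final G1 returns to the first vertex.

**Shape 2** — `<path>` open polyline, stroke `#ff8800` → score (S540, F1568). Machine vertices: (62.131,37.290) → (168.364,111.186) → (90.474,110.179) → (178.901,59.415) → (192.435,24.658) → (101.145,76.369). Open path.

**Shape 3** — `<polygon>` regular polygon, stroke `#ff8800` → score (S540, F1568). Machine vertices: (38.056,58.792) → (17.058,74.030) → (19.757,99.834) → (43.452,110.398) → (64.450,95.160) → (61.751,69.356) → (38.056,58.792). Closed: final G1 returns to the first vertex.

**Shape 4** — `<circle>` circle, stroke `#ff8800` → score (S540, F1568). Machine vertices: (177.103,19.068) → (175.817,25.535) → (172.153,31.018) → (166.670,34.682) → (160.203,35.968) → (153.736,34.682) → (148.253,31.018) → (144.589,25.535) → (143.303,19.068) → (144.589,12.601) → (148.253,7.118) → (153.736,3.454) → (160.203,2.168) → (166.670,3.454) → (172.153,7.118) → (175.817,12.601) → (177.103,19.068). Closed: final G1 returns to the first vertex.

**Shape 5** — `<path>` open polyline, stroke `#ff8800` → score (S540, F1568). Machine vertices: (121.215,52.193) → (193.936,12.195) → (102.037,111.422) → (54.986,91.109) → (146.508,94.504) → (127.275,86.689). Open path.

**Shape 6** — `<path>` line segment, stroke `#ff8800` → score (S540, F1568). Machine vertices: (26.676,74.361) → (150.930,86.506). Open path.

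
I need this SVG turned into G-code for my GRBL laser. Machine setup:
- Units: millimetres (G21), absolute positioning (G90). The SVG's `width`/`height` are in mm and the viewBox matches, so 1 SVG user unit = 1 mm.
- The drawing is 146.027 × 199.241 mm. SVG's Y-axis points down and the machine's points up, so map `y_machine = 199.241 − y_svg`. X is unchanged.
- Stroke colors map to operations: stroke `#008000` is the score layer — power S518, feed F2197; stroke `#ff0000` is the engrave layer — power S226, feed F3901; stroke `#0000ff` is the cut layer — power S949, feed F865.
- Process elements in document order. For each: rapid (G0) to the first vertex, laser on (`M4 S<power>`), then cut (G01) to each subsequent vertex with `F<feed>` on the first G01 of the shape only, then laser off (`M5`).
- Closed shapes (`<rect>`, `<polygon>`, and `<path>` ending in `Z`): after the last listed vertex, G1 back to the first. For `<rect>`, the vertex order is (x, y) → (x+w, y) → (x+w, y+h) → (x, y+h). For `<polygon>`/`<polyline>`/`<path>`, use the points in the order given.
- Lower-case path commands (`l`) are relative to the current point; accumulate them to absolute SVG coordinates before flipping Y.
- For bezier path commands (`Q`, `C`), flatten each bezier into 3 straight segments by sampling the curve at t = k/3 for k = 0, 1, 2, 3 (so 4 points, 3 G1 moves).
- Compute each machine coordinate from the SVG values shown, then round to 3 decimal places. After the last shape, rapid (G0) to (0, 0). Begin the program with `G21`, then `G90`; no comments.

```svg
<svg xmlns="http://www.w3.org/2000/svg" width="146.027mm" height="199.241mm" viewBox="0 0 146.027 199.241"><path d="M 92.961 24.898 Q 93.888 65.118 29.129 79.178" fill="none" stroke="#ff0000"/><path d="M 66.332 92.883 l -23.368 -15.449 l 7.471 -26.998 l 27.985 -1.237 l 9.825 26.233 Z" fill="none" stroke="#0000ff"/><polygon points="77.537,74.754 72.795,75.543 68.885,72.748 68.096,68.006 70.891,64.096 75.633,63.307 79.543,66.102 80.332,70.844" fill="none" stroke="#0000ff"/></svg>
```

Since the viewBox matches the mm dimensions, user units are millimetres directly. The only transform is the Y-flip y_m = 199.241 − y_svg.

Shape 1 is a quadratic bezier drawn with `<path>`. Its stroke #ff0000 means engrave at S226, F3901. After flipping Y the toolpath is (92.961,174.343) → (86.281,150.436) → (65.003,132.343) → (29.129,120.063).

Shape 2 is a regular polygon drawn with `<path>`. Its stroke #0000ff means cut at S949, F865. After flipping Y the toolpath is (66.332,106.358) → (42.964,121.807) → (50.435,148.805) → (78.420,150.042) → (88.245,123.809) → (66.332,106.358), returning to the start.

Shape 3 is a regular polygon drawn with `<polygon>`. Its stroke #0000ff means cut at S949, F865. After flipping Y the toolpath is (77.537,124.487) → (72.795,123.698) → (68.885,126.493) → (68.096,131.235) → (70.891,135.145) → (75.633,135.934) → (79.543,133.139) → (80.332,128.397) → (77.537,124.487), returning to the start.

G21
G90
G0 X92.961 Y174.343
M4 S226
G01 X86.281 Y150.436 F3901
G01 X65.003 Y132.343
G01 X29.129 Y120.063
M5
G0 X66.332 Y106.358
M4 S949
G01 X42.964 Y121.807 F865
G01 X50.435 Y148.805
G01 X78.420 Y150.042
G01 X88.245 Y123.809
G01 X66.332 Y106.358
M5
G0 X77.537 Y124.487
M4 S949
G01 X72.795 Y123.698 F865
G01 X68.885 Y126.493
G01 X68.096 Y131.235
G01 X70.891 Y135.145
G01 X75.633 Y135.934
G01 X79.543 Y133.139
G01 X80.332 Y128.397
G01 X77.537 Y124.487
M5
G0 X0.000 Y0.000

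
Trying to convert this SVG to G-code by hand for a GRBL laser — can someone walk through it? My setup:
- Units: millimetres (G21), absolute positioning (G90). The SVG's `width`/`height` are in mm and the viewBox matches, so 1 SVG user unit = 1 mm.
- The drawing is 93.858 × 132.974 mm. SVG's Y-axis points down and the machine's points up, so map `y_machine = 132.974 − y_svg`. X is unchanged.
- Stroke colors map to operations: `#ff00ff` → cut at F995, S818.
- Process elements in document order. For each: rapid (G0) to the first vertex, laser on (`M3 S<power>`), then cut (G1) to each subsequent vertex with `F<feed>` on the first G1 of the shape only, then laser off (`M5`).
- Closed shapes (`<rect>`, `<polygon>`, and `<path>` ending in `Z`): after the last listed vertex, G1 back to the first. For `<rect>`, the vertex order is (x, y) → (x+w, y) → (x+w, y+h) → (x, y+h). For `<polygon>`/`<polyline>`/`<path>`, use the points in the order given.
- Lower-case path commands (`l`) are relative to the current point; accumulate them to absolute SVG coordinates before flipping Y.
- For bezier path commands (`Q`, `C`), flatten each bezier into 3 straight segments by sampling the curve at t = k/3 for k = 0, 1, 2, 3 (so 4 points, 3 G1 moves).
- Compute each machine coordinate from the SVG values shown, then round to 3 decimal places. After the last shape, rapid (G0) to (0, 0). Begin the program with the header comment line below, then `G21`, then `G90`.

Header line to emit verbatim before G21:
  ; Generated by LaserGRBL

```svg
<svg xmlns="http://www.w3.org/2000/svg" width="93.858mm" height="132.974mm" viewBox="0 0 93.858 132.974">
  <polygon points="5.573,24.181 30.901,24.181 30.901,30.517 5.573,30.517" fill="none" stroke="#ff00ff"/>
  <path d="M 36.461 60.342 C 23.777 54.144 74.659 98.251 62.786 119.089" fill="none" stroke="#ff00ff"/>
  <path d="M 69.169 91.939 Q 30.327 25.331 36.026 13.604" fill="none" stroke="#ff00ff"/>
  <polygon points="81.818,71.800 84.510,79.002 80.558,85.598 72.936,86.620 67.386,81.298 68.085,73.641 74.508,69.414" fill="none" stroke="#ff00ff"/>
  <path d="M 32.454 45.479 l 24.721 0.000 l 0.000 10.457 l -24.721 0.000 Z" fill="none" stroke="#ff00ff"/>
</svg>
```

; Generated by LaserGRBL
G21
G90
G0 X5.573 Y108.793
M3 S818
G1 X30.901 Y108.793 F995
G1 X30.901 Y102.457
G1 X5.573 Y102.457
G1 X5.573 Y108.793
M5
G0 X36.461 Y72.632
M3 S818
G1 X40.287 Y64.787 F995
G1 X58.419 Y39.754
G1 X62.786 Y13.885
M5
G0 X69.169 Y41.035
M3 S818
G1 X48.223 Y79.342 F995
G1 X37.176 Y105.454
G1 X36.026 Y119.370
M5
G0 X81.818 Y61.174
M3 S818
G1 X84.510 Y53.972 F995
G1 X80.558 Y47.376
G1 X72.936 Y46.354
G1 X67.386 Y51.676
G1 X68.085 Y59.333
G1 X74.508 Y63.560
G1 X81.818 Y61.174
M5
G0 X32.454 Y87.495
M3 S818
G1 X57.175 Y87.495 F995
G1 X57.175 Y77.038
G1 X32.454 Y77.038
G1 X32.454 Y87.495
M5
G0 X0.000 Y0.000

viewBox `0 0 93.858 132.974` with mm width/height → 1 unit = 1 mm. Flip: y_m = 132.974 − y_svg.

**Shape 1** — `<polygon>` rectangle, stroke `#ff00ff` → cut (S818, F995). Machine vertices: (5.573,108.793) → (30.901,108.793) → (30.901,102.457) → (5.573,102.457) → (5.573,108.793). Closed: final G1 returns to the first vertex.

**Shape 2** — `<path>` cubic bezier, stroke `#ff00ff` → cut (S818, F995). Control points (SVG): P0=(36.461,60.342), P1=(23.777,54.144), P2=(74.659,98.251), P3=(62.786,119.089); sampled at t=k/3. Machine vertices: (36.461,72.632) → (40.287,64.787) → (58.419,39.754) → (62.786,13.885). Open path.

**Shape 3** — `<path>` quadratic bezier, stroke `#ff00ff` → cut (S818, F995). Control points (SVG): P0=(69.169,91.939), P1=(30.327,25.331), P2=(36.026,13.604); sampled at t=k/3. Machine vertices: (69.169,41.035) → (48.223,79.342) → (37.176,105.454) → (36.026,119.370). Open path.

**Shape 4** — `<polygon>` regular polygon, stroke `#ff00ff` → cut (S818, F995). Machine vertices: (81.818,61.174) → (84.510,53.972) → (80.558,47.376) → (72.936,46.354) → (67.386,51.676) → (68.085,59.333) → (74.508,63.560) → (81.818,61.174). Closed: final G1 returns to the first vertex.

**Shape 5** — `<path>` rectangle, stroke `#ff00ff` → cut (S818, F995). Machine vertices: (32.454,87.495) → (57.175,87.495) → (57.175,77.038) → (32.454,77.038) → (32.454,87.495). Closed: final G1 returns to the first vertex.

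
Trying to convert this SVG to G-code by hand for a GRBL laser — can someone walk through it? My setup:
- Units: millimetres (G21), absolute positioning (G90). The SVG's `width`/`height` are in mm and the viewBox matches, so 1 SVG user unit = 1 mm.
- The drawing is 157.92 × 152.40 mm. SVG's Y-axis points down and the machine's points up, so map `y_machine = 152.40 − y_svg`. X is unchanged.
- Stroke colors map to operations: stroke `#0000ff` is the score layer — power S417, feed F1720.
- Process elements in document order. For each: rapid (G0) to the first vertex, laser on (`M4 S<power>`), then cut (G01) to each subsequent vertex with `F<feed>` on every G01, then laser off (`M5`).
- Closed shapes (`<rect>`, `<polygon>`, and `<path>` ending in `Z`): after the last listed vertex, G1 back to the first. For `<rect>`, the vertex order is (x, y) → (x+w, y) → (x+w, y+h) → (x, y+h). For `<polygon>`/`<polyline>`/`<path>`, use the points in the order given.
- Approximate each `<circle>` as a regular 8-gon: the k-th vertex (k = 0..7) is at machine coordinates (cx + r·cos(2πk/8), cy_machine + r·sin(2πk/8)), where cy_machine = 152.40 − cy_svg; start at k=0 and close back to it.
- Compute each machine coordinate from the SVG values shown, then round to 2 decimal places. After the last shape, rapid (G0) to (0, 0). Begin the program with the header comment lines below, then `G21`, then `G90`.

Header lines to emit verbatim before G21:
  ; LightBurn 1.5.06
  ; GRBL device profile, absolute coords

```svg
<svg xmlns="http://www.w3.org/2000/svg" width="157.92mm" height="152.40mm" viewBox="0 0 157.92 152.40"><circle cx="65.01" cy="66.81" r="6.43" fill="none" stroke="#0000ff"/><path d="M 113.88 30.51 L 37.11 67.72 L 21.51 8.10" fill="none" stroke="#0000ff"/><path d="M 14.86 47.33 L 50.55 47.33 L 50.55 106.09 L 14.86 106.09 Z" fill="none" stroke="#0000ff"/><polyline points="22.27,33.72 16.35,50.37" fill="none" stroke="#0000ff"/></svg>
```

; LightBurn 1.5.06
; GRBL device profile, absolute coords
G21
G90
G0 X71.44 Y85.59
M4 S417
G01 X69.56 Y90.14 F1720
G01 X65.01 Y92.02 F1720
G01 X60.46 Y90.14 F1720
G01 X58.58 Y85.59 F1720
G01 X60.46 Y81.04 F1720
G01 X65.01 Y79.16 F1720
G01 X69.56 Y81.04 F1720
G01 X71.44 Y85.59 F1720
M5
G0 X113.88 Y121.89
M4 S417
G01 X37.11 Y84.68 F1720
G01 X21.51 Y144.30 F1720
M5
G0 X14.86 Y105.07
M4 S417
G01 X50.55 Y105.07 F1720
G01 X50.55 Y46.31 F1720
G01 X14.86 Y46.31 F1720
G01 X14.86 Y105.07 F1720
M5
G0 X22.27 Y118.68
M4 S417
G01 X16.35 Y102.03 F1720
M5
G0 X0.00 Y0.00

Since the viewBox matches the mm dimensions, user units are millimetres directly. The only transform is the Y-flip y_m = 152.40 − y_svg.

Shape 1 is a circle drawn with `<circle>`. Its stroke #0000ff means score at S417, F1720. After flipping Y the toolpath is (71.44,85.59) → (69.56,90.14) → (65.01,92.02) → (60.46,90.14) → (58.58,85.59) → (60.46,81.04) → (65.01,79.16) → (69.56,81.04) → (71.44,85.59), returning to the start.

Shape 2 is a open polyline drawn with `<path>`. Its stroke #0000ff means score at S417, F1720. After flipping Y the toolpath is (113.88,121.89) → (37.11,84.68) → (21.51,144.30).

Shape 3 is a rectangle drawn with `<path>`. Its stroke #0000ff means score at S417, F1720. After flipping Y the toolpath is (14.86,105.07) → (50.55,105.07) → (50.55,46.31) → (14.86,46.31) → (14.86,105.07), returning to the start.

Shape 4 is a line segment drawn with `<polyline>`. Its stroke #0000ff means score at S417, F1720. After flipping Y the toolpath is (22.27,118.68) → (16.35,102.03).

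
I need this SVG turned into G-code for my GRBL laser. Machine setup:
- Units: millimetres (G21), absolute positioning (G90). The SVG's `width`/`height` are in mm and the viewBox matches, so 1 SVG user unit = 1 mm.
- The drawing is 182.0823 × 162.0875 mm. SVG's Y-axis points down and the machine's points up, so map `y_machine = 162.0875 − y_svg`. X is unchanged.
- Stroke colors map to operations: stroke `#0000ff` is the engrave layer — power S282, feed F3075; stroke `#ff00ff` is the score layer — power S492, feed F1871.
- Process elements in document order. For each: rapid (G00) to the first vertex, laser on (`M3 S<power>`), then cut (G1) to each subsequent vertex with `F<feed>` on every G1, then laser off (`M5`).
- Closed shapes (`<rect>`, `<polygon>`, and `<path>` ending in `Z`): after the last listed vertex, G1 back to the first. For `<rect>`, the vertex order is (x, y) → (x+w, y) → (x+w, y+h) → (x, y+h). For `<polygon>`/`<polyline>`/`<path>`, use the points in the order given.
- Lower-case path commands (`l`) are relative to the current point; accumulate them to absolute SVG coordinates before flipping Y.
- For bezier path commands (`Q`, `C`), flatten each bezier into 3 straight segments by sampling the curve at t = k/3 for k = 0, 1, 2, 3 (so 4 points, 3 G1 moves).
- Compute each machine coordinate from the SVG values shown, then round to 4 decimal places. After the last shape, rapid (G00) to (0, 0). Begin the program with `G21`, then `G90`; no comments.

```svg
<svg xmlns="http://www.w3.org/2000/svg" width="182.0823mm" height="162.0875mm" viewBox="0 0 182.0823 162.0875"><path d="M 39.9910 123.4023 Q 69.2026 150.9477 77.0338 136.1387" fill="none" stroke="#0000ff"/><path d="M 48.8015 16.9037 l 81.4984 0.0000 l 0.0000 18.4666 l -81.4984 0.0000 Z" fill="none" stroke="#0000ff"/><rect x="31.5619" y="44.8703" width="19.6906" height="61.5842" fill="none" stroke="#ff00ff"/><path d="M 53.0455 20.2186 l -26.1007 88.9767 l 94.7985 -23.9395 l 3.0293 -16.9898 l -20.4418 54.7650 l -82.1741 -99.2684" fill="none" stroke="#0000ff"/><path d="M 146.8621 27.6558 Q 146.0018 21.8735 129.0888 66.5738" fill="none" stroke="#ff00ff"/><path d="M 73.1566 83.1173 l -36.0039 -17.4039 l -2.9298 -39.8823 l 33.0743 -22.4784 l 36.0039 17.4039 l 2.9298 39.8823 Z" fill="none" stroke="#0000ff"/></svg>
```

G21
G90
G00 X39.9910 Y38.6852
M3 S282
G1 X57.0898 Y25.0276 F3075
G1 X69.4374 Y20.7822 F3075
G1 X77.0338 Y25.9488 F3075
M5
G00 X48.8015 Y145.1838
M3 S282
G1 X130.2999 Y145.1838 F3075
G1 X130.2999 Y126.7172 F3075
G1 X48.8015 Y126.7172 F3075
G1 X48.8015 Y145.1838 F3075
M5
G00 X31.5619 Y117.2172
M3 S492
G1 X51.2525 Y117.2172 F1871
G1 X51.2525 Y55.6330 F1871
G1 X31.5619 Y55.6330 F1871
G1 X31.5619 Y117.2172 F1871
M5
G00 X53.0455 Y141.8689
M3 S282
G1 X26.9448 Y52.8922 F3075
G1 X121.7433 Y76.8317 F3075
G1 X124.7726 Y93.8215 F3075
G1 X104.3308 Y39.0565 F3075
G1 X22.1567 Y138.3249 F3075
M5
G00 X146.8621 Y134.4317
M3 S492
G1 X144.5049 Y132.6774 F1871
G1 X138.5805 Y119.7047 F1871
G1 X129.0888 Y95.5137 F1871
M5
G00 X73.1566 Y78.9702
M3 S282
G1 X37.1527 Y96.3741 F3075
G1 X34.2229 Y136.2564 F3075
G1 X67.2972 Y158.7348 F3075
G1 X103.3011 Y141.3309 F3075
G1 X106.2309 Y101.4486 F3075
G1 X73.1566 Y78.9702 F3075
M5
G00 X0.0000 Y0.0000

Since the viewBox matches the mm dimensions, user units are millimetres directly. The only transform is the Y-flip y_m = 162.0875 − y_svg.

Shape 1 is a quadratic bezier drawn with `<path>`. Its stroke #0000ff means engrave at S282, F3075. After flipping Y the toolpath is (39.9910,38.6852) → (57.0898,25.0276) → (69.4374,20.7822) → (77.0338,25.9488).

Shape 2 is a rectangle drawn with `<path>`. Its stroke #0000ff means engrave at S282, F3075. After flipping Y the toolpath is (48.8015,145.1838) → (130.2999,145.1838) → (130.2999,126.7172) → (48.8015,126.7172) → (48.8015,145.1838), returning to the start.

Shape 3 is a rectangle drawn with `<rect>`. Its stroke #ff00ff means score at S492, F1871. After flipping Y the toolpath is (31.5619,117.2172) → (51.2525,117.2172) → (51.2525,55.6330) → (31.5619,55.6330) → (31.5619,117.2172), returning to the start.

Shape 4 is a open polyline drawn with `<path>`. Its stroke #0000ff means engrave at S282, F3075. After flipping Y the toolpath is (53.0455,141.8689) → (26.9448,52.8922) → (121.7433,76.8317) → (124.7726,93.8215) → (104.3308,39.0565) → (22.1567,138.3249).

Shape 5 is a quadratic bezier drawn with `<path>`. Its stroke #ff00ff means score at S492, F1871. After flipping Y the toolpath is (146.8621,134.4317) → (144.5049,132.6774) → (138.5805,119.7047) → (129.0888,95.5137).

Shape 6 is a regular polygon drawn with `<path>`. Its stroke #0000ff means engrave at S282, F3075. After flipping Y the toolpath is (73.1566,78.9702) → (37.1527,96.3741) → (34.2229,136.2564) → (67.2972,158.7348) → (103.3011,141.3309) → (106.2309,101.4486) → (73.1566,78.9702), returning to the start.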